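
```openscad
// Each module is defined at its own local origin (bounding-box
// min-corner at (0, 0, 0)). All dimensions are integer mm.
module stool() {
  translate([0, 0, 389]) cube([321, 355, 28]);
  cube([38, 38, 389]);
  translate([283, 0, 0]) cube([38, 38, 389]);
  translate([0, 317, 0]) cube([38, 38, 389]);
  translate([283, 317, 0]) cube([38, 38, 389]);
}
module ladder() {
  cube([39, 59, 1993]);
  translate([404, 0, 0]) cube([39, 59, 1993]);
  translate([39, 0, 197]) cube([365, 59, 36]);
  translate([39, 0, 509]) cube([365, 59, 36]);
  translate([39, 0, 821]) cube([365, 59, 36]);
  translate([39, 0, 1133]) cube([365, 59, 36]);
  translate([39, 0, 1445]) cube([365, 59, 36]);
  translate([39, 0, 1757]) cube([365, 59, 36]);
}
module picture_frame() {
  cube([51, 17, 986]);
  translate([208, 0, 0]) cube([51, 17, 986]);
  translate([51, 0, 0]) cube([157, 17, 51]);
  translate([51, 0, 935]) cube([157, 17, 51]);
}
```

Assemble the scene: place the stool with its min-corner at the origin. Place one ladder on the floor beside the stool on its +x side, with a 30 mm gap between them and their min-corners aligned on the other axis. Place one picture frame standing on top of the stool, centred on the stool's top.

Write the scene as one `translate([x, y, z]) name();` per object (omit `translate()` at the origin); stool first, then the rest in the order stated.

stool();
translate([351, 0, 0]) ladder();
translate([31, 169, 417]) picture_frame();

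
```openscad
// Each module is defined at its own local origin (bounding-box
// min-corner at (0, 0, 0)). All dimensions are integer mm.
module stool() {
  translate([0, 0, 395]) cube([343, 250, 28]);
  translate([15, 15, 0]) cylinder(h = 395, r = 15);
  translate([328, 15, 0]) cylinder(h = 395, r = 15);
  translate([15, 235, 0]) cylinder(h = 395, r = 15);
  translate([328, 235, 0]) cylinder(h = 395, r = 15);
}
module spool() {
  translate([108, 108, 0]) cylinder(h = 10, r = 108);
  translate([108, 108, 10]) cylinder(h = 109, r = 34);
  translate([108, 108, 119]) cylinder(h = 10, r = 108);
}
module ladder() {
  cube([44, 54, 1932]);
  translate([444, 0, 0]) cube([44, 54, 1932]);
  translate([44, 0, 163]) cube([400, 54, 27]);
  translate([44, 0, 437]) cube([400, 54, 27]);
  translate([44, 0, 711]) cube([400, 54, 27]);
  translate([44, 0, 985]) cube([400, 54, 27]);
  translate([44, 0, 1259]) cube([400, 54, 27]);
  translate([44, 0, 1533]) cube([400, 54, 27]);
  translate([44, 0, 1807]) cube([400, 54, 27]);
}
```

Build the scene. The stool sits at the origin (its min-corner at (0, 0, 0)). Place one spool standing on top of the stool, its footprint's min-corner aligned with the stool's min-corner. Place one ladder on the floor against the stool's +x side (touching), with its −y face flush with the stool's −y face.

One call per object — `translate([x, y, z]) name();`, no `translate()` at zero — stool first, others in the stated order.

stool();
translate([0, 0, 423]) spool();
translate([343, 0, 0]) ladder();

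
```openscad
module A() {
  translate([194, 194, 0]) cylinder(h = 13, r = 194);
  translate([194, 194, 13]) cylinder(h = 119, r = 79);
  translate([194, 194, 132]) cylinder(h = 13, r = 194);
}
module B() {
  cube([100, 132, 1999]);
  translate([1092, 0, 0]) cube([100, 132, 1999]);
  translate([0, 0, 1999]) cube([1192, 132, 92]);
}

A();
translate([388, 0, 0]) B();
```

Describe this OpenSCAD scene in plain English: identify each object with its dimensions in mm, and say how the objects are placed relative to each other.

A is a spool: two coaxial disc flanges of radius 194 mm and thickness 13 mm, joined by a core cylinder of radius 79 mm and height 119 mm. The lower flange rests on z = 0 and the three cylinders share a vertical axis.

B is a rectangular door frame: two vertical jambs of 100×132 mm section, 1999 mm tall, with a clear opening 992 mm wide between their inner faces. A header 92 mm tall and 132 mm deep lies on top of the jambs and spans the full outside width.

The door frame is against the spool's +x side, with their −y faces flush.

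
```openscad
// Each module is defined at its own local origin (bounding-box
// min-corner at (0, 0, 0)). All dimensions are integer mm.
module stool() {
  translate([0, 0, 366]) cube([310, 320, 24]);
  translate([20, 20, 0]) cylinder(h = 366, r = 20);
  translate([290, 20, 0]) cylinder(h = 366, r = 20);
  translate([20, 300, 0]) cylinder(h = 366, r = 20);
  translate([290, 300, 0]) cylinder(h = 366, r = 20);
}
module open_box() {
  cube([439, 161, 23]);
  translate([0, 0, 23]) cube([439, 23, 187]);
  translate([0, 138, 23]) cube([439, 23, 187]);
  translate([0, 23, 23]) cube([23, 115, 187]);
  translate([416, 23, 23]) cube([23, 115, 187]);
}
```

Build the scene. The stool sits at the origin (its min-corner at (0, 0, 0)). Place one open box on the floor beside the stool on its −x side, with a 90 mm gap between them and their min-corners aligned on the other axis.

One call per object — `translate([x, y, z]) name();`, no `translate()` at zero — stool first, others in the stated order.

stool();
translate([-529, 0, 0]) open_box();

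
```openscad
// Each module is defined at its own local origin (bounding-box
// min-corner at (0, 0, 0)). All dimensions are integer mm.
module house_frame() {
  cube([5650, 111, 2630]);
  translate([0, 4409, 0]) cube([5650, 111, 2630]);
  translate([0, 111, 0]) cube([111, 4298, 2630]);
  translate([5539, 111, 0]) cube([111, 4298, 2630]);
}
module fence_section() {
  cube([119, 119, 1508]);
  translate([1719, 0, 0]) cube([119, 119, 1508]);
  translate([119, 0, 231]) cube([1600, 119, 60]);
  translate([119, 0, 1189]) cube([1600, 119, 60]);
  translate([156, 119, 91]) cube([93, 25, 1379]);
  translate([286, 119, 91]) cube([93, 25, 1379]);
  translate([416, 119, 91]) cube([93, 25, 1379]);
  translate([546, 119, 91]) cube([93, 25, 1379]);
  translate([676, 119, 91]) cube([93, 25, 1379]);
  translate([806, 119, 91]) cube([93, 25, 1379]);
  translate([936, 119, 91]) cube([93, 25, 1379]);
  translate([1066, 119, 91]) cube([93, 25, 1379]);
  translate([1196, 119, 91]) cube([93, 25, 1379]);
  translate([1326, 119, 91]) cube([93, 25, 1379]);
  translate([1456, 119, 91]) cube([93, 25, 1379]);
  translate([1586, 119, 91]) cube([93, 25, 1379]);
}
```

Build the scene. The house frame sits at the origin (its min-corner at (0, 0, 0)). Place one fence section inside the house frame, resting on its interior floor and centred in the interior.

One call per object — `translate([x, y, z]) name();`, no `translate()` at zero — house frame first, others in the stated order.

house_frame();
translate([1906, 2188, 0]) fence_section();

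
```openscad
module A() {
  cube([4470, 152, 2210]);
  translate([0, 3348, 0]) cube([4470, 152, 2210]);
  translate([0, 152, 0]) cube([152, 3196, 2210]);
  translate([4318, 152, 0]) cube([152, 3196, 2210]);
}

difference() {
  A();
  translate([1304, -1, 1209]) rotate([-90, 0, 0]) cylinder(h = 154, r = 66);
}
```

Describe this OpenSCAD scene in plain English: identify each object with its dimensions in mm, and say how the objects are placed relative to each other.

A is the wall frame of a small rectangular building: four walls, each 2210 mm tall and 152 mm thick, enclosing a footprint 4470 mm (x) by 3500 mm (y) outside-to-outside, with no floor or roof. The front and back walls (the −y and +y sides) span the full width; the two side walls fit between them.

The house frame has a circular hole of radius 66 mm through its front wall, centred at (x = 1304, z = 1209).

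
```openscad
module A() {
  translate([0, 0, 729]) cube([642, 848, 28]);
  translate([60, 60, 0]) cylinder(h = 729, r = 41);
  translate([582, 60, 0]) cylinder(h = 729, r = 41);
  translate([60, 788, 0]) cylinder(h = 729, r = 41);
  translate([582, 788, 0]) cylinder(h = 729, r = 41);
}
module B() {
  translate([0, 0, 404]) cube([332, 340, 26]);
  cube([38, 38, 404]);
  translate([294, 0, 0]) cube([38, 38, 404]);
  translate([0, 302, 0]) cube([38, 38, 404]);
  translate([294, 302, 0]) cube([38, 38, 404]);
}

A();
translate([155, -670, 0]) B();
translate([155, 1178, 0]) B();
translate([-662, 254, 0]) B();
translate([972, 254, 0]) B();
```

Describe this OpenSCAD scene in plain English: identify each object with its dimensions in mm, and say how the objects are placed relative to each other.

A is a table: top 642 mm (x) × 848 mm (y), 28 mm thick, upper face at z = 757 mm, on four round legs of 82 mm diameter, each leg's bounding box inset 19 mm from the nearest pair of top edges, running from z = 0 to the bottom of the top.

B is a four-legged stool. The seat is 332×340 mm, 26 mm thick, top at z = 430 mm. It stands on four square legs, each 38×38 mm in cross-section, from z = 0 to the seat underside, each flush with a corner of the seat.

Four stools sit around the table at the −y, +y, −x, +x sides.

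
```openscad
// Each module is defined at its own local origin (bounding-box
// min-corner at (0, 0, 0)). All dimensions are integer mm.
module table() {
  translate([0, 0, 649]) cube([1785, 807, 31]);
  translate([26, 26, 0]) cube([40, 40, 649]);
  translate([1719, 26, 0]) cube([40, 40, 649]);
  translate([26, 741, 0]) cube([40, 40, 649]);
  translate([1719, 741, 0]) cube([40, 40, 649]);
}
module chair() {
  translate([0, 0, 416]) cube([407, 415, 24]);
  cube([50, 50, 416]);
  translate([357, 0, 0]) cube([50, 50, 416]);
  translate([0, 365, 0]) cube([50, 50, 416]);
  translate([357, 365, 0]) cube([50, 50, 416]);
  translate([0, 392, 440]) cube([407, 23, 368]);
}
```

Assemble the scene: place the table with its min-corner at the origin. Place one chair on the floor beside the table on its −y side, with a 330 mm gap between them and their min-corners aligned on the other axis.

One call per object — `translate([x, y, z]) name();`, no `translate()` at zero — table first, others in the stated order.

table();
translate([0, -745, 0]) chair();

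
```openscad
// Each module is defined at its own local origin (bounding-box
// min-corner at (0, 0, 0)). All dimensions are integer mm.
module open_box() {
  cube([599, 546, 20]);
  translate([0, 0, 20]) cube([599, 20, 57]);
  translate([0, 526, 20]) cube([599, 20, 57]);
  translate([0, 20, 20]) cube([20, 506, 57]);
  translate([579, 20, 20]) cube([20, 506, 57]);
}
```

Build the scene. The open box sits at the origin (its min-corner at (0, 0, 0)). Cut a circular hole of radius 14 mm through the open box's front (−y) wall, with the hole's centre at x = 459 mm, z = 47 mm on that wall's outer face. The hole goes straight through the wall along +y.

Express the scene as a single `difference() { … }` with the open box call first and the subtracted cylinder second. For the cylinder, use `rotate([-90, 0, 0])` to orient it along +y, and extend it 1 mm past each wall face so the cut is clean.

difference() {
  open_box();
  translate([459, -1, 47]) rotate([-90, 0, 0]) cylinder(h = 22, r = 14);
}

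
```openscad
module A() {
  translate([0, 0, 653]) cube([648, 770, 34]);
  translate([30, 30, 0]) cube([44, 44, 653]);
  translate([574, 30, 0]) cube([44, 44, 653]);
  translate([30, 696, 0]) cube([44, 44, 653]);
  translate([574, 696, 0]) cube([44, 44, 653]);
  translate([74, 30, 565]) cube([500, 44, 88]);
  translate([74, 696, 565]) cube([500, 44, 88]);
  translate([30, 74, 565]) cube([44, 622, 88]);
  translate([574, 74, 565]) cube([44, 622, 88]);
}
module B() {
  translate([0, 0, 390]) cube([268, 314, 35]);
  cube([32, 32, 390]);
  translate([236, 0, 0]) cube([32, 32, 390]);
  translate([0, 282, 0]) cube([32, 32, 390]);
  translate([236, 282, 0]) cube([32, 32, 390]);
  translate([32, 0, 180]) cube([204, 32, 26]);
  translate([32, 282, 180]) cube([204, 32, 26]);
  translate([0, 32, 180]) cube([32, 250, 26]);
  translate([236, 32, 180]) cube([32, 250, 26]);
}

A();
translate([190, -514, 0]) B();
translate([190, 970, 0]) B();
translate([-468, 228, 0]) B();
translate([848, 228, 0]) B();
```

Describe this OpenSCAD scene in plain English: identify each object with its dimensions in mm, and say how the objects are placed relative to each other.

A is a table: top 648 mm (x) × 770 mm (y), 34 mm thick, upper face at z = 687 mm, on four 44×44 mm square legs, each inset 30 mm from the nearest pair of top edges, running from z = 0 to the bottom of the top. Four apron rails, 44 mm thick and 88 mm tall, run between adjacent legs with their top edges flush with the underside of the top and their outer faces flush with the legs' outer faces.

B is a simple wooden stool: a rectangular seat 268 mm (x) by 314 mm (y), 35 mm thick, top face at z = 425 mm, on four square legs, each 32×32 mm in cross-section. The legs rest on z = 0, each flush with a corner of the seat. Four stretchers, 32 mm wide and 26 mm tall, connect adjacent legs with their undersides at z = 180 mm, each running between the inner faces of the legs it joins and aligned with the legs' outer faces on the other axis.

Four stools sit around the table at the −y, +y, −x, +x sides.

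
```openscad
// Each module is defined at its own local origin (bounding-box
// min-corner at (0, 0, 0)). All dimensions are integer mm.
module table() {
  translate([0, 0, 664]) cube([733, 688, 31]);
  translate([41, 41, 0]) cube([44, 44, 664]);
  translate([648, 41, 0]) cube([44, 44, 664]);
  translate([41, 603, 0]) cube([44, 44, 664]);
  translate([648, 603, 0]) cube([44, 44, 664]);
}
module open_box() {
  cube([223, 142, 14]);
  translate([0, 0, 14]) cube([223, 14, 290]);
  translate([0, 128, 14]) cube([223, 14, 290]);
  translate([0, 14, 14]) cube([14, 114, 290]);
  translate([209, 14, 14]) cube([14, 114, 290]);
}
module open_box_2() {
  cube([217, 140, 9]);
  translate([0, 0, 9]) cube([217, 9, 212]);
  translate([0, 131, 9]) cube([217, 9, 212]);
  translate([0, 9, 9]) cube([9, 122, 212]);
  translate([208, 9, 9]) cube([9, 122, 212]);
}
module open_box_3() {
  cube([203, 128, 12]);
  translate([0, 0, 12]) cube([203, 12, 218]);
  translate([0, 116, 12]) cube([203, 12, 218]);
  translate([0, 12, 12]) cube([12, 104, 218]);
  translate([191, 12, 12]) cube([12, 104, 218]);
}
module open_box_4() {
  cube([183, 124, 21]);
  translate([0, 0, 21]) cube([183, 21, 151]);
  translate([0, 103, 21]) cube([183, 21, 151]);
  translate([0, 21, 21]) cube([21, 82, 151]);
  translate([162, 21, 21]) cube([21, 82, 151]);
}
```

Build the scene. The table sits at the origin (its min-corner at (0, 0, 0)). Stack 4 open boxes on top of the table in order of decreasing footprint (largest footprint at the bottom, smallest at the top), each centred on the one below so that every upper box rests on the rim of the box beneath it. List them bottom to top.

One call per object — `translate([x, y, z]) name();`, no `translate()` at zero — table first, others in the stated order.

table();
translate([255, 273, 695]) open_box();
translate([258, 274, 999]) open_box_2();
translate([265, 280, 1220]) open_box_3();
translate([275, 282, 1450]) open_box_4();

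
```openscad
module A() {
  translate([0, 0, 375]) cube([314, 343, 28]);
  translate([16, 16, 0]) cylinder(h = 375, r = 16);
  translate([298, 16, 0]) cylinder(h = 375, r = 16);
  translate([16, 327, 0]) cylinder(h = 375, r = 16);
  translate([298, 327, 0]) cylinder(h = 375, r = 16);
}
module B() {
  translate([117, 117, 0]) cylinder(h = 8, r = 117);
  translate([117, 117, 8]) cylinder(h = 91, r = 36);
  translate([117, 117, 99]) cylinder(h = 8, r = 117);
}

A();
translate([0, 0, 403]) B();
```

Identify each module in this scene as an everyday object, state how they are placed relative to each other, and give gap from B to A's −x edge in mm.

A is a stool. B is a spool. The spool is on top of the stool. The gap from the spool to the stool's −x edge is 0 mm.

The spool's min-x is at 0; the stool's min-x is 0; gap = 0 mm.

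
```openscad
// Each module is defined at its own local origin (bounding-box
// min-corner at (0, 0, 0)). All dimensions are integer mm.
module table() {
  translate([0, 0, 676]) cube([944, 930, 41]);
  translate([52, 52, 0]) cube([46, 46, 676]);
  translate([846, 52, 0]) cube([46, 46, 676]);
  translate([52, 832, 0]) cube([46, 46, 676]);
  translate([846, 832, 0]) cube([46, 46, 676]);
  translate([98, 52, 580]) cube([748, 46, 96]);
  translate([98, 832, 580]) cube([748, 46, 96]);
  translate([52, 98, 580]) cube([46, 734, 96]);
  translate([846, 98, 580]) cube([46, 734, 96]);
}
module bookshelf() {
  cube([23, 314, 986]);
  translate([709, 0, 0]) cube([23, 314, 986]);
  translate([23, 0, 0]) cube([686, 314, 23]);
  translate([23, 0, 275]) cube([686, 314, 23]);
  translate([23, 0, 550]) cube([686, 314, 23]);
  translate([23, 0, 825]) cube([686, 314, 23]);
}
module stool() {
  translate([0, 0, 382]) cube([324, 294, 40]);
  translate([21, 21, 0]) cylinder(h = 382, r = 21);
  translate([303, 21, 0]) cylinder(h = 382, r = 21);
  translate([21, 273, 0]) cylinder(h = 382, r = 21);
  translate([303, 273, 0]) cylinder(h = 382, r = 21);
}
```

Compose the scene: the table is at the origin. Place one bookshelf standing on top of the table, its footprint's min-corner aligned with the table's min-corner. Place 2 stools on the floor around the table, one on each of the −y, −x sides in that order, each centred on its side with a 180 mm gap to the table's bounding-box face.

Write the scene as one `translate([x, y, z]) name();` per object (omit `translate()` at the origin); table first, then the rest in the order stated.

table();
translate([0, 0, 717]) bookshelf();
translate([310, -474, 0]) stool();
translate([-504, 318, 0]) stool();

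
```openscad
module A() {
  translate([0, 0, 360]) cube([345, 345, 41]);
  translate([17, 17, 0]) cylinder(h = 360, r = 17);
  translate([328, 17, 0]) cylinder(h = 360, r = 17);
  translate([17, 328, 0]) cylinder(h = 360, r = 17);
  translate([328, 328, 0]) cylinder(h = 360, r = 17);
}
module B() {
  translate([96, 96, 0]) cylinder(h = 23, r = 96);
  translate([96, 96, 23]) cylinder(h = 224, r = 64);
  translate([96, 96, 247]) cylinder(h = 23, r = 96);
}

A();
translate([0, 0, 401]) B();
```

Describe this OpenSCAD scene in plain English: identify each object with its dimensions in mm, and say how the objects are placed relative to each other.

A is a four-legged stool. The seat is 345×345 mm, 41 mm thick, top at z = 401 mm. It stands on four round legs, each 34 mm in diameter, from z = 0 to the seat underside, each leg's axis is inset half a diameter from the nearest pair of seat edges (so the leg's bounding box is flush with the corner).

B is a spool: two coaxial disc flanges of radius 96 mm and thickness 23 mm, joined by a core cylinder of radius 64 mm and height 224 mm. The lower flange rests on z = 0 and the three cylinders share a vertical axis.

The spool is on top of the stool.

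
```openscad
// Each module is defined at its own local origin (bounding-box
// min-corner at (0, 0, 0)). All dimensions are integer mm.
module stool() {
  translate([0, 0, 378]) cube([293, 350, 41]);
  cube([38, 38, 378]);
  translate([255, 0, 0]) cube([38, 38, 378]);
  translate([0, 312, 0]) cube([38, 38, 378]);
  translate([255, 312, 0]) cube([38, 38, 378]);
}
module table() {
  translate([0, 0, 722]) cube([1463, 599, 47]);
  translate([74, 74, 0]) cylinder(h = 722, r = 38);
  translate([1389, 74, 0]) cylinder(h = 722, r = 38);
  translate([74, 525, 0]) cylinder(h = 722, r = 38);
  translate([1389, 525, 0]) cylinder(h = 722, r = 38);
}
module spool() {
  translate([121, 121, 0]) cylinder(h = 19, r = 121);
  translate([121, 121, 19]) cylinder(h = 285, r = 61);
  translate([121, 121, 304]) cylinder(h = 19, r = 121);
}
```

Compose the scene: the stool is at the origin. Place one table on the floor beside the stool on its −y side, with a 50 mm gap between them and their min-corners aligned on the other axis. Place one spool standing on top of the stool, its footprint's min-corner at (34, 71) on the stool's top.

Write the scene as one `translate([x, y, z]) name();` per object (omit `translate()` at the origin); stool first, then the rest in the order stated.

stool();
translate([0, -649, 0]) table();
translate([34, 71, 419]) spool();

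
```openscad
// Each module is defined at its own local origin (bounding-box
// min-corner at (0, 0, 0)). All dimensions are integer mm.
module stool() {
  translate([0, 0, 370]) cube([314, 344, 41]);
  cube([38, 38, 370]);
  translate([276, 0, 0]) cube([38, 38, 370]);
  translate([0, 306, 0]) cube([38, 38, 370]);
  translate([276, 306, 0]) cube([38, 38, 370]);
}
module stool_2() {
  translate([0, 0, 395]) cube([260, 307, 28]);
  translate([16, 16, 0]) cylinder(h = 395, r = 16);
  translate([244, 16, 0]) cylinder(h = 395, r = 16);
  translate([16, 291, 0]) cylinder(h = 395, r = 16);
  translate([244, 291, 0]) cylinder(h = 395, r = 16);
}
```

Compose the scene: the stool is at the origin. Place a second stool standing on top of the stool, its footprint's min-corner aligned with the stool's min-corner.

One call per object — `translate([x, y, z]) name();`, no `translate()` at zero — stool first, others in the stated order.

stool();
translate([0, 0, 411]) stool_2();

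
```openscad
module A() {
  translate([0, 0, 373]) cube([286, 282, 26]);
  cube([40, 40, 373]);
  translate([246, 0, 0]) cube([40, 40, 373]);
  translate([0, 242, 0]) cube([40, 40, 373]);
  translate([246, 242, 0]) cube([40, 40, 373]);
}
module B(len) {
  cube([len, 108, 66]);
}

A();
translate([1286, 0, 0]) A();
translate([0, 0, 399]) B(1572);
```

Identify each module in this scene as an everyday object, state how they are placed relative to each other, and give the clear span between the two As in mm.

A is a stool. B is a beam. A beam spans the tops of two stools. The clear span between the two stools is 1000 mm.

Second stool starts at x = 1286; first ends at x = 286; clear span = 1286 − 286 = 1000 mm.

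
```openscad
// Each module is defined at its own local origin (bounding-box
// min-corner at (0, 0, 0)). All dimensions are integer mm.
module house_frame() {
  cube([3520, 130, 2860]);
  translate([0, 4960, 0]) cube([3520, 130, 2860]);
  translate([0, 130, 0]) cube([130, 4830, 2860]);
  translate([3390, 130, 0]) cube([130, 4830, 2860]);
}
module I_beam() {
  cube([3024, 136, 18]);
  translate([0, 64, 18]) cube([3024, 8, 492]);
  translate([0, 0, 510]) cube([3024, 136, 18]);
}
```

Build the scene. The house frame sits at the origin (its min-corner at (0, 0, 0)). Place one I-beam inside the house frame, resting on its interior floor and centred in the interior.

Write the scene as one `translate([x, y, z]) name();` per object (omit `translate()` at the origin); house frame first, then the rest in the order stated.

house_frame();
translate([248, 2477, 0]) I_beam();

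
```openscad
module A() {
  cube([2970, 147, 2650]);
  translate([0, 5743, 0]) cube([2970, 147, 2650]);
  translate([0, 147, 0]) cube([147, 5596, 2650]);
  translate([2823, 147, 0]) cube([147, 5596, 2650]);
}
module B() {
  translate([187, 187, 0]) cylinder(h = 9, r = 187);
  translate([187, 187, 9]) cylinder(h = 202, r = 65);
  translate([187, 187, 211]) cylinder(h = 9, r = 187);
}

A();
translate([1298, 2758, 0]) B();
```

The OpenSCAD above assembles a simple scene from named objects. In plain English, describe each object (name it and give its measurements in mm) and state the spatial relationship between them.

A is a box-shaped house frame (walls only): outside footprint 2970×5890 mm, wall height 2650 mm, wall thickness 147 mm. The two y-facing walls run the full x-width; the two x-facing walls fit between the inner faces of the y-facing walls.

B is a spool: two coaxial disc flanges of radius 187 mm and thickness 9 mm, joined by a core cylinder of radius 65 mm and height 202 mm. The lower flange rests on z = 0 and the three cylinders share a vertical axis.

The spool sits inside the house frame, centred.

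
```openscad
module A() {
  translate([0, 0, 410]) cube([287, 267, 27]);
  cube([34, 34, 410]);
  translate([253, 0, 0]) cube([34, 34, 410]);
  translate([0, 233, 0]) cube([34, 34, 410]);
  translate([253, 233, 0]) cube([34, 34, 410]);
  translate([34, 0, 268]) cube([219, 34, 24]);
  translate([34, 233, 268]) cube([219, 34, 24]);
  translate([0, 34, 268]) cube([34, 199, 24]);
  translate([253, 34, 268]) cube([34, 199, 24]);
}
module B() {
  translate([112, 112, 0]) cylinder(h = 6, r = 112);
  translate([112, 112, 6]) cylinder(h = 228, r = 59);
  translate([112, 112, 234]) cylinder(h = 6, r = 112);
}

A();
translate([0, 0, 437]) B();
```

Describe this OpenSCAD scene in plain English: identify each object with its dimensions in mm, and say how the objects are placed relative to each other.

A is a simple wooden stool: a rectangular seat 287 mm (x) by 267 mm (y), 27 mm thick, top face at z = 437 mm, on four square legs, each 34×34 mm in cross-section. The legs rest on z = 0, each flush with a corner of the seat. Four stretchers, 34 mm wide and 24 mm tall, connect adjacent legs with their undersides at z = 268 mm, each running between the inner faces of the legs it joins and aligned with the legs' outer faces on the other axis.

B is a spool: two coaxial disc flanges of radius 112 mm and thickness 6 mm, joined by a core cylinder of radius 59 mm and height 228 mm. The lower flange rests on z = 0 and the three cylinders share a vertical axis.

The spool is on top of the stool.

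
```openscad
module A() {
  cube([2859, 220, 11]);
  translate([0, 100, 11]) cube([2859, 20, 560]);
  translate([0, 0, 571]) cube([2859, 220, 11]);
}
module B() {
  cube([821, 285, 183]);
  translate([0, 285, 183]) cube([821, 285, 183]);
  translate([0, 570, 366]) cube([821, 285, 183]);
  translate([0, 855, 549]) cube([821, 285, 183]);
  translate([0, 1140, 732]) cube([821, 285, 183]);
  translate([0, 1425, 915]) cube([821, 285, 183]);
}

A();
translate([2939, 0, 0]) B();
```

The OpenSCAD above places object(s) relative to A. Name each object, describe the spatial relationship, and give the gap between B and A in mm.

The staircase's nearest face is 80 mm from the I-beam's +x face.

A is an I-beam. B is a staircase. The staircase is on the floor beside the I-beam on its +x side. The gap between the staircase and the I-beam is 80 mm.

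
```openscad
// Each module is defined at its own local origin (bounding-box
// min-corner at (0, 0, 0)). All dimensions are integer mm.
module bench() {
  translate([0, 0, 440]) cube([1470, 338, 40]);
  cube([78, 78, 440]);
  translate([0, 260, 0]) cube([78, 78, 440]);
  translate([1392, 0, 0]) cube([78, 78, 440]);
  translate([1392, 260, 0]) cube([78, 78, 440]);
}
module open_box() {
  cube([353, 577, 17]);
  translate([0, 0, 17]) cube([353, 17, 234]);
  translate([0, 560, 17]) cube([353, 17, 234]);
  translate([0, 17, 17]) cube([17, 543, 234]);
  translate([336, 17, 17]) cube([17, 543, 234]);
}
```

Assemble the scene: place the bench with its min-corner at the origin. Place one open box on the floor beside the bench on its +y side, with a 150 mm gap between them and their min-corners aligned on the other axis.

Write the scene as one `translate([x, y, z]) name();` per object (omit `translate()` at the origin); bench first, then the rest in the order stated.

bench();
translate([0, 488, 0]) open_box();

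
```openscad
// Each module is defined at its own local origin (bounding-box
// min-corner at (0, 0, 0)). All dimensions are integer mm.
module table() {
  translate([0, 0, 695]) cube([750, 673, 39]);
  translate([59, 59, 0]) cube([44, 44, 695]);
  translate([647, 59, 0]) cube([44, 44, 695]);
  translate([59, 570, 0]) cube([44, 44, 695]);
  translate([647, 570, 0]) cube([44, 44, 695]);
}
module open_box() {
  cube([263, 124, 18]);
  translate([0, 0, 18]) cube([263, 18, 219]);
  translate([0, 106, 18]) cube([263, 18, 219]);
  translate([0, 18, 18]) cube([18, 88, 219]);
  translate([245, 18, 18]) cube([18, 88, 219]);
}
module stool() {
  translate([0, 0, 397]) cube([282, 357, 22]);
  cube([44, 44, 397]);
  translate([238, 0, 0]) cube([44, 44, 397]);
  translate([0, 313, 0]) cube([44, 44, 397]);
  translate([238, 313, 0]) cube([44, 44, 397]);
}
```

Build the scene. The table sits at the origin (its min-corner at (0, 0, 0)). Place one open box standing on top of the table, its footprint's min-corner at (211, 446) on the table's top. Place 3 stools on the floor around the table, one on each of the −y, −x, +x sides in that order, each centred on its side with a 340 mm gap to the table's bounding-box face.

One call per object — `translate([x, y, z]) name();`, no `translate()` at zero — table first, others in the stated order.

table();
translate([211, 446, 734]) open_box();
translate([234, -697, 0]) stool();
translate([-622, 158, 0]) stool();
translate([1090, 158, 0]) stool();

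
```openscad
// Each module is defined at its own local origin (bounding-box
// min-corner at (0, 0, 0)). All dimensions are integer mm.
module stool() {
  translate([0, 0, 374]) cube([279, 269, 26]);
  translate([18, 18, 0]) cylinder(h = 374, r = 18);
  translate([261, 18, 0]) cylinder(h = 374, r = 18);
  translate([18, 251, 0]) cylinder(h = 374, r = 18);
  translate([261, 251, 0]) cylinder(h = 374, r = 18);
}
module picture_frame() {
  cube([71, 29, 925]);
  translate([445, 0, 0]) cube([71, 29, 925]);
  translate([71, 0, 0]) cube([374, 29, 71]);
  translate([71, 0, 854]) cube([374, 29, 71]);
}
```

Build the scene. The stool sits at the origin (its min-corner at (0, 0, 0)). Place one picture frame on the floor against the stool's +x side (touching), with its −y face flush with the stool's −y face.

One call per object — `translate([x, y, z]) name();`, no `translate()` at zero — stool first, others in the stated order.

stool();
translate([279, 0, 0]) picture_frame();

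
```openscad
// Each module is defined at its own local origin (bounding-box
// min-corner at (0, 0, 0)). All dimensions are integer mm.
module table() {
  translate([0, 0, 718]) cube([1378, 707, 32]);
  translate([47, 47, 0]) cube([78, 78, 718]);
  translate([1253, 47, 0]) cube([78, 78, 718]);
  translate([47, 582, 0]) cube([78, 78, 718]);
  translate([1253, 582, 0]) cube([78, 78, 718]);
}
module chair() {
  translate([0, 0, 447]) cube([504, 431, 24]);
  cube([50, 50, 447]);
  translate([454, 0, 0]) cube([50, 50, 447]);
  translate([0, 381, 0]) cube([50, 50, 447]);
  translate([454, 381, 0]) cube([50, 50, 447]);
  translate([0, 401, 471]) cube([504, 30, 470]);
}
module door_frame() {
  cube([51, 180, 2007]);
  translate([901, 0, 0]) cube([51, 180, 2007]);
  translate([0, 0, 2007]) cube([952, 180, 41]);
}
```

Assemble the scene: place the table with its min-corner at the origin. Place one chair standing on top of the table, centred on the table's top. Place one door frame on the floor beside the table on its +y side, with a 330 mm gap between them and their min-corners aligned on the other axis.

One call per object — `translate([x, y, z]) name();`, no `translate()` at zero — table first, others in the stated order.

table();
translate([437, 138, 750]) chair();
translate([0, 1037, 0]) door_frame();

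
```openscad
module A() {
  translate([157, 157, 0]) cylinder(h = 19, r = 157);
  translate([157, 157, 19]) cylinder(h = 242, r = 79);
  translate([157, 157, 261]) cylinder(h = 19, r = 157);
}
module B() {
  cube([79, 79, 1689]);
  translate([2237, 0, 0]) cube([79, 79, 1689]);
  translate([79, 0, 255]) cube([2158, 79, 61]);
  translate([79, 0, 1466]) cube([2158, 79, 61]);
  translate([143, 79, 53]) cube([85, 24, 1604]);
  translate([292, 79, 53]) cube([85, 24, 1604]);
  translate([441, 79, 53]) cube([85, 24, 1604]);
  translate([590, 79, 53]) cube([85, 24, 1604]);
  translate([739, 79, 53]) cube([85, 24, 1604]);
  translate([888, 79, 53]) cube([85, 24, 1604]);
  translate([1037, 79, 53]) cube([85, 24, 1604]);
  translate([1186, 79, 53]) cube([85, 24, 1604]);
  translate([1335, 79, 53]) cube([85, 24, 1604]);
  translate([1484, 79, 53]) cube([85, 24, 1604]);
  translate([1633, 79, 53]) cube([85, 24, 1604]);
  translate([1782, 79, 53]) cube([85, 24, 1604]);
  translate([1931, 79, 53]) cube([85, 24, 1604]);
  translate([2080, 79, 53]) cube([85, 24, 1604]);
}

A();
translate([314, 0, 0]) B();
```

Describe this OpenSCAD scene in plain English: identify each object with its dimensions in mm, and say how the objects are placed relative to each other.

A is a spool: two coaxial disc flanges of radius 157 mm and thickness 19 mm, joined by a core cylinder of radius 79 mm and height 242 mm. The lower flange rests on z = 0 and the three cylinders share a vertical axis.

B is a fence section. Two 79×79 mm posts, 1689 mm tall, stand on the floor with a clear span of 2158 mm between their inner faces. Two horizontal rails of 79×61 mm section span the gap between the posts with their undersides at z = 255 mm and z = 1466 mm, flush with the posts' −y face. 14 pickets, each 85 mm wide, 24 mm thick and 1604 mm tall, are fixed to the +y face of the rails with their bottoms at z = 53 mm, evenly spaced across the span with equal gaps (rounded down to the nearest mm) at the −x end and between each pair — any rounding remainder accumulates at the +x end.

The fence section is against the spool's +x side, with their −y faces flush.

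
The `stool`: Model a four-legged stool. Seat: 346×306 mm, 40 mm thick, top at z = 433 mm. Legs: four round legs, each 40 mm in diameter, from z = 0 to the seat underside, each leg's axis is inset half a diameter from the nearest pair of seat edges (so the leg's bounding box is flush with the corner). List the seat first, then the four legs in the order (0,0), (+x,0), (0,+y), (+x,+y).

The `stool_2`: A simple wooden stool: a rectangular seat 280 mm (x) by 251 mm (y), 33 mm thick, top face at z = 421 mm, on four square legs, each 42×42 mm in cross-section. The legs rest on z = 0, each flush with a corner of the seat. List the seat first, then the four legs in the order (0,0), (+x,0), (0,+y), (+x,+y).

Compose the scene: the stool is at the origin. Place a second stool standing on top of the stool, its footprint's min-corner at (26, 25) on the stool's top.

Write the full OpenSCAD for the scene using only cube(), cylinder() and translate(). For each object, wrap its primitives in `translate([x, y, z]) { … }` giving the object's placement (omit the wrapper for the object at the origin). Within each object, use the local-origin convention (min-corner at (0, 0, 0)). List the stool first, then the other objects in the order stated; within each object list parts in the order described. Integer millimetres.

translate([0, 0, 393]) cube([346, 306, 40]);
translate([20, 20, 0]) cylinder(h = 393, r = 20);
translate([326, 20, 0]) cylinder(h = 393, r = 20);
translate([20, 286, 0]) cylinder(h = 393, r = 20);
translate([326, 286, 0]) cylinder(h = 393, r = 20);
translate([26, 25, 433]) {
  translate([0, 0, 388]) cube([280, 251, 33]);
  cube([42, 42, 388]);
  translate([238, 0, 0]) cube([42, 42, 388]);
  translate([0, 209, 0]) cube([42, 42, 388]);
  translate([238, 209, 0]) cube([42, 42, 388]);
}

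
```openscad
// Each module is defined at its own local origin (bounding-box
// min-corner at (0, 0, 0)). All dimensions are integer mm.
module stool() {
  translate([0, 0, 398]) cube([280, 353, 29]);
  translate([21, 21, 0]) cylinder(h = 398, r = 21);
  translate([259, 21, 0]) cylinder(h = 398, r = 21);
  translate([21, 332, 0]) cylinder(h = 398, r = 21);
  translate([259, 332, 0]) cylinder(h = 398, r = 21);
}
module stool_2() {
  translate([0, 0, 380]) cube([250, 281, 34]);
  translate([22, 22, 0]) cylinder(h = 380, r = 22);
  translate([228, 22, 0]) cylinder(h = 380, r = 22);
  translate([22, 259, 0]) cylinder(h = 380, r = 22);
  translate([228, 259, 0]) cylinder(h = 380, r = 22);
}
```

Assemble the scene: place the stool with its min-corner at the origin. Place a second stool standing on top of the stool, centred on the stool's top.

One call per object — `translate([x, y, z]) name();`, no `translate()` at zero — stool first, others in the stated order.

stool();
translate([15, 36, 427]) stool_2();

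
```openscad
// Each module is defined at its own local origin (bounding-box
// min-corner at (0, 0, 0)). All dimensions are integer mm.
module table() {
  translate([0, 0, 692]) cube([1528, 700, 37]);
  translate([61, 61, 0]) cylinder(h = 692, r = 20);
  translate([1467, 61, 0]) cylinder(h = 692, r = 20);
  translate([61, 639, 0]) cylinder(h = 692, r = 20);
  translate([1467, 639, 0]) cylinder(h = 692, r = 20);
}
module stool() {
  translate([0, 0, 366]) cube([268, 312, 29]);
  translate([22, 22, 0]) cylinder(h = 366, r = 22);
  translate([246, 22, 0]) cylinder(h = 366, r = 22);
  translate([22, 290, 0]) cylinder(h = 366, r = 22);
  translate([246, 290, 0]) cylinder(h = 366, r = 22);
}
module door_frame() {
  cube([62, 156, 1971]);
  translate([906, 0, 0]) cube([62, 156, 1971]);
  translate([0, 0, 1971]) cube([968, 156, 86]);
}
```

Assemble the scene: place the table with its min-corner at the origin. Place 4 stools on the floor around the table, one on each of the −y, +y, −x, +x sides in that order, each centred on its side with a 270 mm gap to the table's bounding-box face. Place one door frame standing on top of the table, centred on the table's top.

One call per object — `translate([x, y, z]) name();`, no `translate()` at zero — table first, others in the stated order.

table();
translate([630, -582, 0]) stool();
translate([630, 970, 0]) stool();
translate([-538, 194, 0]) stool();
translate([1798, 194, 0]) stool();
translate([280, 272, 729]) door_frame();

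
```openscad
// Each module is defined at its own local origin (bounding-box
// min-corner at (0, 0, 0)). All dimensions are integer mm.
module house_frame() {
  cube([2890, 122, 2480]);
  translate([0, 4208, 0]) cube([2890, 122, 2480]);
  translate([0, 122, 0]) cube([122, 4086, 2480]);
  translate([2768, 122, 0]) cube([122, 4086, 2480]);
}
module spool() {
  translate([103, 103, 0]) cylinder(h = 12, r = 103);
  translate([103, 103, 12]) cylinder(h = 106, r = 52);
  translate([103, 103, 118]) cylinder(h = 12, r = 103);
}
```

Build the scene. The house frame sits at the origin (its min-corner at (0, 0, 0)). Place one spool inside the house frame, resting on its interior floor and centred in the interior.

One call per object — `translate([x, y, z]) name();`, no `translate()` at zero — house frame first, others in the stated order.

house_frame();
translate([1342, 2062, 0]) spool();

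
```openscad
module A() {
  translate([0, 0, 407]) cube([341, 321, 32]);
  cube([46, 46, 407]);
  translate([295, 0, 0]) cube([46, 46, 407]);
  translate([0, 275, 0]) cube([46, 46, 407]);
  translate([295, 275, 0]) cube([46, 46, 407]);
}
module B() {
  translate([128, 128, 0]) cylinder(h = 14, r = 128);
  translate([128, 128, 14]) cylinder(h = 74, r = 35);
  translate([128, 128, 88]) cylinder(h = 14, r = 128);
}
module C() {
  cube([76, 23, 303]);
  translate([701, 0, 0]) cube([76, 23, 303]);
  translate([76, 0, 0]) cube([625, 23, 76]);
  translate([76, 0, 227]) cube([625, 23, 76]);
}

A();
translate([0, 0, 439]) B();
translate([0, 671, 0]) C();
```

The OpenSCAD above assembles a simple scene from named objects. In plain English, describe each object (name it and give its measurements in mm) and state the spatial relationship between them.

A is a four-legged stool. The seat is 341×321 mm, 32 mm thick, top at z = 439 mm. It stands on four square legs, each 46×46 mm in cross-section, from z = 0 to the seat underside, each flush with a corner of the seat.

B is a spool: two coaxial disc flanges of radius 128 mm and thickness 14 mm, joined by a core cylinder of radius 35 mm and height 74 mm. The lower flange rests on z = 0 and the three cylinders share a vertical axis.

C is a picture frame with a 625×151 mm rectangular opening (x by z) and a uniform 76 mm border on every side. Frame depth is 23 mm along y. It is built from two vertical stiles running the full outside height and two horizontal rails spanning the gap between the stiles.

The spool is on top of the stool. The picture frame is on the floor beside the stool on its +y side.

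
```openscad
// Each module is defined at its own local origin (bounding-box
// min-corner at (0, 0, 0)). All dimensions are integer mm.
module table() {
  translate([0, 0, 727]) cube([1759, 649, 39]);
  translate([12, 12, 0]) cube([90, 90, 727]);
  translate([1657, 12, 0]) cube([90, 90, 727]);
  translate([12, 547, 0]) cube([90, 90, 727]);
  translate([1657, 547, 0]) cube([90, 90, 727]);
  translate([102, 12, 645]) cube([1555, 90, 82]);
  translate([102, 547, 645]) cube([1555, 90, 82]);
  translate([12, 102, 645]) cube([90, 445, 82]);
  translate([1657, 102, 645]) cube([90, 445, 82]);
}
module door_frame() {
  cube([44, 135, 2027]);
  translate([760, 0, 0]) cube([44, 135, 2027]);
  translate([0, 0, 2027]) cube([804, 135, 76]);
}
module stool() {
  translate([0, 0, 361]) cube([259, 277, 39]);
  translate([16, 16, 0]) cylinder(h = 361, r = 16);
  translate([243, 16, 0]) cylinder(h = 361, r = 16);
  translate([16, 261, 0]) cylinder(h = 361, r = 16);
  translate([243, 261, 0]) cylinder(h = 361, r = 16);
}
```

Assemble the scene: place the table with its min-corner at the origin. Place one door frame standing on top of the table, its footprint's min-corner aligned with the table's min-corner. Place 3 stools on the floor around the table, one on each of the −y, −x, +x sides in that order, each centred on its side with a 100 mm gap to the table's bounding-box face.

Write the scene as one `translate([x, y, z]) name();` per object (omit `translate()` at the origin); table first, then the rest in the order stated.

table();
translate([0, 0, 766]) door_frame();
translate([750, -377, 0]) stool();
translate([-359, 186, 0]) stool();
translate([1859, 186, 0]) stool();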